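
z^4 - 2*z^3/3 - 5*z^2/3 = z^2*(z - 5/3)*(z + 1)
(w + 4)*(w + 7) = w^2 + 11*w + 28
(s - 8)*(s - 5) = s^2 - 13*s + 40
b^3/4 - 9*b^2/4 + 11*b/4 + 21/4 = (b/4 + 1/4)*(b - 7)*(b - 3)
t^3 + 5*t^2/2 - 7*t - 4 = (t - 2)*(t + 1/2)*(t + 4)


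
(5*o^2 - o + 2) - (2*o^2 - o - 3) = 3*o^2 + 5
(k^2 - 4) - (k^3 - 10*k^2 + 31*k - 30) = -k^3 + 11*k^2 - 31*k + 26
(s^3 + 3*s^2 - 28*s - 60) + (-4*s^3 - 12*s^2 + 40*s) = -3*s^3 - 9*s^2 + 12*s - 60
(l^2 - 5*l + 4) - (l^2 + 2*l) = 4 - 7*l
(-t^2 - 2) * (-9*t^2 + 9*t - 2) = 9*t^4 - 9*t^3 + 20*t^2 - 18*t + 4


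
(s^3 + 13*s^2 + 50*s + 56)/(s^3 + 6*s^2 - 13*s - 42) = (s + 4)/(s - 3)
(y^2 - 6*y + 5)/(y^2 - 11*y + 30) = (y - 1)/(y - 6)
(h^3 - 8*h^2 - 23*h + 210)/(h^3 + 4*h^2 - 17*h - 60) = (h^2 - 13*h + 42)/(h^2 - h - 12)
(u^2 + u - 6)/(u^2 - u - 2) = (u + 3)/(u + 1)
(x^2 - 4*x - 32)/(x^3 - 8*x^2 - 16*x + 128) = 1/(x - 4)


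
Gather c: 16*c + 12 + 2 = 16*c + 14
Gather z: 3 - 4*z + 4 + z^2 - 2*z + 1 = z^2 - 6*z + 8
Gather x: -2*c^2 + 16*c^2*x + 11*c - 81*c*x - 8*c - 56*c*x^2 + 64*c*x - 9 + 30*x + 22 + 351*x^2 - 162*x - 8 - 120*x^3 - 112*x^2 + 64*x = -2*c^2 + 3*c - 120*x^3 + x^2*(239 - 56*c) + x*(16*c^2 - 17*c - 68) + 5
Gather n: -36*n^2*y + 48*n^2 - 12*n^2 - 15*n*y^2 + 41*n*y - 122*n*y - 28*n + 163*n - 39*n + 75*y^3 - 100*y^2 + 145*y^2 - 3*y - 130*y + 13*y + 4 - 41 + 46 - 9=n^2*(36 - 36*y) + n*(-15*y^2 - 81*y + 96) + 75*y^3 + 45*y^2 - 120*y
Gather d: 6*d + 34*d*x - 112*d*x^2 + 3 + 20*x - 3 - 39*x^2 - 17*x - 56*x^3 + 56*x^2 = d*(-112*x^2 + 34*x + 6) - 56*x^3 + 17*x^2 + 3*x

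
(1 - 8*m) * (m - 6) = -8*m^2 + 49*m - 6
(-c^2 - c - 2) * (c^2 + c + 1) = -c^4 - 2*c^3 - 4*c^2 - 3*c - 2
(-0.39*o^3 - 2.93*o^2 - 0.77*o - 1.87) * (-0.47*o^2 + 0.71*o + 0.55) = 0.1833*o^5 + 1.1002*o^4 - 1.9329*o^3 - 1.2793*o^2 - 1.7512*o - 1.0285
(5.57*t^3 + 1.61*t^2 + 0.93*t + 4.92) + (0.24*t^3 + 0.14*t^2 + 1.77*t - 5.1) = 5.81*t^3 + 1.75*t^2 + 2.7*t - 0.18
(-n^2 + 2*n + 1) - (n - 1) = -n^2 + n + 2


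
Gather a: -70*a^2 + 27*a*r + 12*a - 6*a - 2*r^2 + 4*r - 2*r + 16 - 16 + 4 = -70*a^2 + a*(27*r + 6) - 2*r^2 + 2*r + 4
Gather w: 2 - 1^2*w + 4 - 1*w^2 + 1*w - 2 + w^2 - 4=0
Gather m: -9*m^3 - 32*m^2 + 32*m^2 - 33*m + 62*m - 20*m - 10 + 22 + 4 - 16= -9*m^3 + 9*m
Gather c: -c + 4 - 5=-c - 1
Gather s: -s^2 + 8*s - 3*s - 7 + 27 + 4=-s^2 + 5*s + 24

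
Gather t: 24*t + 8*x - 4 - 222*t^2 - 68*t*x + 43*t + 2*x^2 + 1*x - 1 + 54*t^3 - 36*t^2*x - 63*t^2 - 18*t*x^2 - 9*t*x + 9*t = 54*t^3 + t^2*(-36*x - 285) + t*(-18*x^2 - 77*x + 76) + 2*x^2 + 9*x - 5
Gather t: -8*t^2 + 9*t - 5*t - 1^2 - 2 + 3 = -8*t^2 + 4*t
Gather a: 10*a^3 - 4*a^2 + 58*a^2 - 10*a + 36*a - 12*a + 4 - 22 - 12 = 10*a^3 + 54*a^2 + 14*a - 30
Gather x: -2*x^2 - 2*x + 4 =-2*x^2 - 2*x + 4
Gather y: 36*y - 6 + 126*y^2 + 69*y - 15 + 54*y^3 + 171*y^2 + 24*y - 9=54*y^3 + 297*y^2 + 129*y - 30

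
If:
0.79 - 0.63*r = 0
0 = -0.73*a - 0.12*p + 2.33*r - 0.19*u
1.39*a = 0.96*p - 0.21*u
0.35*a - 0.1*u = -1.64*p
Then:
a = -2.13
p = 1.82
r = 1.25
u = 22.40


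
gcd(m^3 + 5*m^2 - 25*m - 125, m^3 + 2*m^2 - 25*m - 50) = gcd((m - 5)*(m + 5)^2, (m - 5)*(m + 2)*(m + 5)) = m^2 - 25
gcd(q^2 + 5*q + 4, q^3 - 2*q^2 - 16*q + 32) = q + 4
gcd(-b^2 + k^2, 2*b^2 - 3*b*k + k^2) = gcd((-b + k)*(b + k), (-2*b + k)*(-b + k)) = b - k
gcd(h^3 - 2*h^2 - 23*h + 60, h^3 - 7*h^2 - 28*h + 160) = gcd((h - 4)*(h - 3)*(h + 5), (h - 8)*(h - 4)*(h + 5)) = h^2 + h - 20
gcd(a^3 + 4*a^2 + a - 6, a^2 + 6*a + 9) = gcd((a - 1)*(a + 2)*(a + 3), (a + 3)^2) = a + 3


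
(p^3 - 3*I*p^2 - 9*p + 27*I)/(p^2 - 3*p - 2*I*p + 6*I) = (p^2 + 3*p*(1 - I) - 9*I)/(p - 2*I)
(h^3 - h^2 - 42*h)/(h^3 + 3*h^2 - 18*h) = (h - 7)/(h - 3)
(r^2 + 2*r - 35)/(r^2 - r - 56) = (r - 5)/(r - 8)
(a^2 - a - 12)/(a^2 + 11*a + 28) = (a^2 - a - 12)/(a^2 + 11*a + 28)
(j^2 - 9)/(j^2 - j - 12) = (j - 3)/(j - 4)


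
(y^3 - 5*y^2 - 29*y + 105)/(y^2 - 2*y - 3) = (y^2 - 2*y - 35)/(y + 1)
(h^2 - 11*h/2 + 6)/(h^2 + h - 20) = (h - 3/2)/(h + 5)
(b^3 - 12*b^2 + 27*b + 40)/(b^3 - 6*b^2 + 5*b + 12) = (b^2 - 13*b + 40)/(b^2 - 7*b + 12)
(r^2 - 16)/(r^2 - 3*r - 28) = (r - 4)/(r - 7)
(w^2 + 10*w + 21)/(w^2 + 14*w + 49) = (w + 3)/(w + 7)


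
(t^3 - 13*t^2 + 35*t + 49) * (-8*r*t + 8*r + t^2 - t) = -8*r*t^4 + 112*r*t^3 - 384*r*t^2 - 112*r*t + 392*r + t^5 - 14*t^4 + 48*t^3 + 14*t^2 - 49*t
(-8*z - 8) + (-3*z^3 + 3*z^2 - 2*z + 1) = -3*z^3 + 3*z^2 - 10*z - 7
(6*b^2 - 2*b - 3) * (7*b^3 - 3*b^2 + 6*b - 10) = 42*b^5 - 32*b^4 + 21*b^3 - 63*b^2 + 2*b + 30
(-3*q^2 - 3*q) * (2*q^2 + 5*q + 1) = -6*q^4 - 21*q^3 - 18*q^2 - 3*q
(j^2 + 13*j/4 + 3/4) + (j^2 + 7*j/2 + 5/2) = 2*j^2 + 27*j/4 + 13/4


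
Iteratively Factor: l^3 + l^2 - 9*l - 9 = (l + 1)*(l^2 - 9) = (l + 1)*(l + 3)*(l - 3)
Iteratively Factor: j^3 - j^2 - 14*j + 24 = (j + 4)*(j^2 - 5*j + 6) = (j - 2)*(j + 4)*(j - 3)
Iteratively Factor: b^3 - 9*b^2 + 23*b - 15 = (b - 5)*(b^2 - 4*b + 3) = (b - 5)*(b - 1)*(b - 3)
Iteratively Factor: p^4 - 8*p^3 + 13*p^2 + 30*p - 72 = (p - 3)*(p^3 - 5*p^2 - 2*p + 24) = (p - 3)^2*(p^2 - 2*p - 8) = (p - 3)^2*(p + 2)*(p - 4)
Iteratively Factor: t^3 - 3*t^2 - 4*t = (t - 4)*(t^2 + t) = (t - 4)*(t + 1)*(t)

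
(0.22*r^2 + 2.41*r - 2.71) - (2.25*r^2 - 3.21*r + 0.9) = -2.03*r^2 + 5.62*r - 3.61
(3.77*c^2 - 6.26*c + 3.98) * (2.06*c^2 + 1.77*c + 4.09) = 7.7662*c^4 - 6.2227*c^3 + 12.5379*c^2 - 18.5588*c + 16.2782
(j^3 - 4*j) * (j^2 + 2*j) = j^5 + 2*j^4 - 4*j^3 - 8*j^2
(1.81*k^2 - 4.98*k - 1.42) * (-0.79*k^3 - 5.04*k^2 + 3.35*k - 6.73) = -1.4299*k^5 - 5.1882*k^4 + 32.2845*k^3 - 21.7075*k^2 + 28.7584*k + 9.5566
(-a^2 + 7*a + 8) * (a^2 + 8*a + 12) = -a^4 - a^3 + 52*a^2 + 148*a + 96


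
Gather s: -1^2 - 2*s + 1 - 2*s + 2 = 2 - 4*s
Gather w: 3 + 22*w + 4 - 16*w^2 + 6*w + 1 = -16*w^2 + 28*w + 8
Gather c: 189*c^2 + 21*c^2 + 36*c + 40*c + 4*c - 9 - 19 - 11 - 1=210*c^2 + 80*c - 40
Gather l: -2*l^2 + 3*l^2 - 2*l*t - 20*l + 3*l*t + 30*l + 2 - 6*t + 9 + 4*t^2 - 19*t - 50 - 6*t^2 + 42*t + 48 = l^2 + l*(t + 10) - 2*t^2 + 17*t + 9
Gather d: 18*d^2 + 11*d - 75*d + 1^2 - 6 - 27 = 18*d^2 - 64*d - 32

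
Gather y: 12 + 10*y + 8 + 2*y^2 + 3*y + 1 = 2*y^2 + 13*y + 21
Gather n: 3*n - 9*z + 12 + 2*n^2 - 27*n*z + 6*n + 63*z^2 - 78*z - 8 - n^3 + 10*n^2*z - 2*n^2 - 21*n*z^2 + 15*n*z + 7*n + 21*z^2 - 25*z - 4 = -n^3 + 10*n^2*z + n*(-21*z^2 - 12*z + 16) + 84*z^2 - 112*z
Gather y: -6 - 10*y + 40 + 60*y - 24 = 50*y + 10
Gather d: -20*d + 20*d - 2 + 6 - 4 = 0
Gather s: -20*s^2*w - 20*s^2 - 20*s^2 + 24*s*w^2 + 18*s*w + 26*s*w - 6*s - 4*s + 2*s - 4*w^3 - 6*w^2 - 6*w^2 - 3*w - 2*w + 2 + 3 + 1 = s^2*(-20*w - 40) + s*(24*w^2 + 44*w - 8) - 4*w^3 - 12*w^2 - 5*w + 6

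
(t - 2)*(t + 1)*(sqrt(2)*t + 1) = sqrt(2)*t^3 - sqrt(2)*t^2 + t^2 - 2*sqrt(2)*t - t - 2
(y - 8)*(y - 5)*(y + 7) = y^3 - 6*y^2 - 51*y + 280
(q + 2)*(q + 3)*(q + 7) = q^3 + 12*q^2 + 41*q + 42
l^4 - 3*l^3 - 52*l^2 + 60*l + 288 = (l - 8)*(l - 3)*(l + 2)*(l + 6)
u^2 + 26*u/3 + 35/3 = (u + 5/3)*(u + 7)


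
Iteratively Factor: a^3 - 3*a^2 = (a)*(a^2 - 3*a) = a*(a - 3)*(a)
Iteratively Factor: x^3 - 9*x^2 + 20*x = (x - 4)*(x^2 - 5*x) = x*(x - 4)*(x - 5)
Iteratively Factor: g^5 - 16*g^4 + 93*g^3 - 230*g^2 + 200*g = (g - 4)*(g^4 - 12*g^3 + 45*g^2 - 50*g) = (g - 4)*(g - 2)*(g^3 - 10*g^2 + 25*g) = g*(g - 4)*(g - 2)*(g^2 - 10*g + 25) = g*(g - 5)*(g - 4)*(g - 2)*(g - 5)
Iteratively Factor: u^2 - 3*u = (u)*(u - 3)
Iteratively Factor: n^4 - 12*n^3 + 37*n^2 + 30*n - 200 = (n - 5)*(n^3 - 7*n^2 + 2*n + 40) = (n - 5)^2*(n^2 - 2*n - 8) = (n - 5)^2*(n - 4)*(n + 2)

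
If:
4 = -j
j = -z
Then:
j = -4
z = 4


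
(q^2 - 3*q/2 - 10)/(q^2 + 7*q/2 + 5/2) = (q - 4)/(q + 1)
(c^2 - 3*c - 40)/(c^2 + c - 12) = (c^2 - 3*c - 40)/(c^2 + c - 12)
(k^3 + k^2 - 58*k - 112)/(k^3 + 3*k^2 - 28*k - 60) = (k^2 - k - 56)/(k^2 + k - 30)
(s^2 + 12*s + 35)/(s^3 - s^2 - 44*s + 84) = (s + 5)/(s^2 - 8*s + 12)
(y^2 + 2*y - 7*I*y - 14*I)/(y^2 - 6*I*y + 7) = (y + 2)/(y + I)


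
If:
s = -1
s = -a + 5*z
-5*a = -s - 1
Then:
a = 0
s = -1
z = -1/5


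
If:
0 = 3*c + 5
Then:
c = -5/3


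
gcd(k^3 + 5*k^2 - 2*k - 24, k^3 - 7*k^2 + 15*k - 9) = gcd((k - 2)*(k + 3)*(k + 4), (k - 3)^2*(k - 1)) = 1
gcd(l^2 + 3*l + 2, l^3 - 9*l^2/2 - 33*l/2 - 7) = l + 2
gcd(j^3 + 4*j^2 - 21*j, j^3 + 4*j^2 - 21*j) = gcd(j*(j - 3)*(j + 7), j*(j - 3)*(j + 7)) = j^3 + 4*j^2 - 21*j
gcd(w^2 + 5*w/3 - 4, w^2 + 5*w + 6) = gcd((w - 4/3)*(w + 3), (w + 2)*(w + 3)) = w + 3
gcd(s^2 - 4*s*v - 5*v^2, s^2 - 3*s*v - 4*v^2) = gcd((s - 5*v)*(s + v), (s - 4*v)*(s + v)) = s + v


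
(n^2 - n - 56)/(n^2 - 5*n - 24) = (n + 7)/(n + 3)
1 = 1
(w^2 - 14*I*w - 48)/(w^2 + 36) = (w - 8*I)/(w + 6*I)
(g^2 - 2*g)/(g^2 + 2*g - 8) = g/(g + 4)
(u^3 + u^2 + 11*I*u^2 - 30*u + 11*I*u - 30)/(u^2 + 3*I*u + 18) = (u^2 + u*(1 + 5*I) + 5*I)/(u - 3*I)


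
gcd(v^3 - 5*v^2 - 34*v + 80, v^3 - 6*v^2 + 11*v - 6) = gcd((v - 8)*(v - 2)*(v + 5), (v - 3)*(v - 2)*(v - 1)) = v - 2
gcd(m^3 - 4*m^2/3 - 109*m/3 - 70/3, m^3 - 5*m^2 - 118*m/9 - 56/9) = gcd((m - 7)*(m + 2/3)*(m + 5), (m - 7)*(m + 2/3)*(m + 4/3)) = m^2 - 19*m/3 - 14/3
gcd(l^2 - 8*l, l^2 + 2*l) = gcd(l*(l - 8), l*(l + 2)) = l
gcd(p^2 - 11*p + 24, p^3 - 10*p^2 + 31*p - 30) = p - 3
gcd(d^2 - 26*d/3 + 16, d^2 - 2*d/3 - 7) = 1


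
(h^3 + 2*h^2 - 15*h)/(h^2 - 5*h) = (h^2 + 2*h - 15)/(h - 5)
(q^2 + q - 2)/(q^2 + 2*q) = (q - 1)/q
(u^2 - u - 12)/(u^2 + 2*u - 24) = (u + 3)/(u + 6)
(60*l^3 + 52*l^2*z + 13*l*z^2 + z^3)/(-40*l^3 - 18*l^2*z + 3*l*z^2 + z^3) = (6*l + z)/(-4*l + z)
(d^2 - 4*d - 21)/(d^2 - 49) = (d + 3)/(d + 7)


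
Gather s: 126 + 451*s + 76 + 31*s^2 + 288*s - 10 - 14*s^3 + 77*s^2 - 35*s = -14*s^3 + 108*s^2 + 704*s + 192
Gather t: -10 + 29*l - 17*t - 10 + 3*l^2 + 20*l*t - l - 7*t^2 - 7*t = 3*l^2 + 28*l - 7*t^2 + t*(20*l - 24) - 20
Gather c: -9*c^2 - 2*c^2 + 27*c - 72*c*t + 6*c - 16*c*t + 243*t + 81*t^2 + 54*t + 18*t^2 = -11*c^2 + c*(33 - 88*t) + 99*t^2 + 297*t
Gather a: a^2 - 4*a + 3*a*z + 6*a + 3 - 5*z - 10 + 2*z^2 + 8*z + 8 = a^2 + a*(3*z + 2) + 2*z^2 + 3*z + 1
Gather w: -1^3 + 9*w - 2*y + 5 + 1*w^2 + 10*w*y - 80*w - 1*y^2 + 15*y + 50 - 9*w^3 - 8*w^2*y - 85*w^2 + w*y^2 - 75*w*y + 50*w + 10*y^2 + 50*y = -9*w^3 + w^2*(-8*y - 84) + w*(y^2 - 65*y - 21) + 9*y^2 + 63*y + 54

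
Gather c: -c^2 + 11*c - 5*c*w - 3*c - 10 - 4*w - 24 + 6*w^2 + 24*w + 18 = -c^2 + c*(8 - 5*w) + 6*w^2 + 20*w - 16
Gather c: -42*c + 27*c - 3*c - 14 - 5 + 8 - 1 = -18*c - 12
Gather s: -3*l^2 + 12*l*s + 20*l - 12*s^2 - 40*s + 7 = -3*l^2 + 20*l - 12*s^2 + s*(12*l - 40) + 7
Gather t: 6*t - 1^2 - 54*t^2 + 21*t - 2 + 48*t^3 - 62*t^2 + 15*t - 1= 48*t^3 - 116*t^2 + 42*t - 4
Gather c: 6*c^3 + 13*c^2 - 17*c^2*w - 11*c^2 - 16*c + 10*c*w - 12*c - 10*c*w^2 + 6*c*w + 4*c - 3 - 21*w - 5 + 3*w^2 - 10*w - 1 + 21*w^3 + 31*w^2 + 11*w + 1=6*c^3 + c^2*(2 - 17*w) + c*(-10*w^2 + 16*w - 24) + 21*w^3 + 34*w^2 - 20*w - 8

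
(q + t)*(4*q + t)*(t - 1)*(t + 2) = 4*q^2*t^2 + 4*q^2*t - 8*q^2 + 5*q*t^3 + 5*q*t^2 - 10*q*t + t^4 + t^3 - 2*t^2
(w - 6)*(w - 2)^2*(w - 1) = w^4 - 11*w^3 + 38*w^2 - 52*w + 24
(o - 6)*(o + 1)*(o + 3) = o^3 - 2*o^2 - 21*o - 18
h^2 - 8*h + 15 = (h - 5)*(h - 3)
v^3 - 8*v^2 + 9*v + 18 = (v - 6)*(v - 3)*(v + 1)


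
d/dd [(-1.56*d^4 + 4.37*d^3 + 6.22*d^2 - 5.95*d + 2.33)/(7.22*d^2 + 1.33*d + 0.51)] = (-22.5264*d^5 + 25.327*d^4 + 8.4418*d^3 + 57.9177*d^2 - 27.3008*d - 6.1334)/(52.1284*d^4 + 19.2052*d^3 + 9.1333*d^2 + 1.3566*d + 0.2601)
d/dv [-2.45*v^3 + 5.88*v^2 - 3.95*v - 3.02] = -7.35*v^2 + 11.76*v - 3.95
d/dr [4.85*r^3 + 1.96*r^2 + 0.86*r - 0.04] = 14.55*r^2 + 3.92*r + 0.86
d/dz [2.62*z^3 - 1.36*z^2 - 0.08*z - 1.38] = 7.86*z^2 - 2.72*z - 0.08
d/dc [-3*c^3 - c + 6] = -9*c^2 - 1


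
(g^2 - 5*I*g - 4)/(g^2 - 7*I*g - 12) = (g - I)/(g - 3*I)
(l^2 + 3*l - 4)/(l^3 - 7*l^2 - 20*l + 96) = (l - 1)/(l^2 - 11*l + 24)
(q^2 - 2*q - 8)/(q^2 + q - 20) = (q + 2)/(q + 5)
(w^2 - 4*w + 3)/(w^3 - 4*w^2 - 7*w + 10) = (w - 3)/(w^2 - 3*w - 10)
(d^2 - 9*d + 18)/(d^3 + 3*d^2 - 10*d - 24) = (d - 6)/(d^2 + 6*d + 8)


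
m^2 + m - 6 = (m - 2)*(m + 3)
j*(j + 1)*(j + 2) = j^3 + 3*j^2 + 2*j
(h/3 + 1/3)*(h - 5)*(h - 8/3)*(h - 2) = h^4/3 - 26*h^3/9 + 19*h^2/3 + 2*h/3 - 80/9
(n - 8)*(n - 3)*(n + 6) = n^3 - 5*n^2 - 42*n + 144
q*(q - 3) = q^2 - 3*q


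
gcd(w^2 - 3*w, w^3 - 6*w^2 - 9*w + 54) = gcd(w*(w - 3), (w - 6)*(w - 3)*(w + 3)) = w - 3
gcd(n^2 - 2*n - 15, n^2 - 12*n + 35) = n - 5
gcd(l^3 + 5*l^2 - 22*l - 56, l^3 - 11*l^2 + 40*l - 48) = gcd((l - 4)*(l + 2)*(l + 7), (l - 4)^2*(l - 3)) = l - 4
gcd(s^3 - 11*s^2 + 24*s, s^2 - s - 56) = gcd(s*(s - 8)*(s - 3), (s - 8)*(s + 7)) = s - 8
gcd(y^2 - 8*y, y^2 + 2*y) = y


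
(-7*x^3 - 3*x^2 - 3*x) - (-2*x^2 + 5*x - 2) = -7*x^3 - x^2 - 8*x + 2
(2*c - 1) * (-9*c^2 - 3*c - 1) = -18*c^3 + 3*c^2 + c + 1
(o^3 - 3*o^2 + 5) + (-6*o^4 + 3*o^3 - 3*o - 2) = -6*o^4 + 4*o^3 - 3*o^2 - 3*o + 3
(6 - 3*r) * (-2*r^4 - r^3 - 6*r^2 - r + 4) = 6*r^5 - 9*r^4 + 12*r^3 - 33*r^2 - 18*r + 24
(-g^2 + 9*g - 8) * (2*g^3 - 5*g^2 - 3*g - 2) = -2*g^5 + 23*g^4 - 58*g^3 + 15*g^2 + 6*g + 16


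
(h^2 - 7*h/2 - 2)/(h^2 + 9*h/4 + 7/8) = 4*(h - 4)/(4*h + 7)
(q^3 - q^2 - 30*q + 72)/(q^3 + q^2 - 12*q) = (q^2 + 2*q - 24)/(q*(q + 4))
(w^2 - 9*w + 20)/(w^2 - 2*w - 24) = (-w^2 + 9*w - 20)/(-w^2 + 2*w + 24)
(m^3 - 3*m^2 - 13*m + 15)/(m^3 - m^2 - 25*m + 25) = (m + 3)/(m + 5)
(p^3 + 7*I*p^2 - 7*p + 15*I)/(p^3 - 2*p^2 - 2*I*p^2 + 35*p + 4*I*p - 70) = (p^2 + 2*I*p + 3)/(p^2 - p*(2 + 7*I) + 14*I)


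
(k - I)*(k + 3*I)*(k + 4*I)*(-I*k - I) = -I*k^4 + 6*k^3 - I*k^3 + 6*k^2 + 5*I*k^2 + 12*k + 5*I*k + 12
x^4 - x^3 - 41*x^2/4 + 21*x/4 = x*(x - 7/2)*(x - 1/2)*(x + 3)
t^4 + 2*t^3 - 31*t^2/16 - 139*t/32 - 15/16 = (t - 3/2)*(t + 1/4)*(t + 5/4)*(t + 2)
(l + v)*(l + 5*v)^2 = l^3 + 11*l^2*v + 35*l*v^2 + 25*v^3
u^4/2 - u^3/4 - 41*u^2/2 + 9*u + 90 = (u/2 + 1)*(u - 6)*(u - 5/2)*(u + 6)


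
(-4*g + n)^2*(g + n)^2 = 16*g^4 + 24*g^3*n + g^2*n^2 - 6*g*n^3 + n^4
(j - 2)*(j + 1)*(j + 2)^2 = j^4 + 3*j^3 - 2*j^2 - 12*j - 8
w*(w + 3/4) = w^2 + 3*w/4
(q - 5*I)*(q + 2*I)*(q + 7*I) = q^3 + 4*I*q^2 + 31*q + 70*I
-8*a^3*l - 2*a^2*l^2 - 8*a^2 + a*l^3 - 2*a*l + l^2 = (-4*a + l)*(2*a + l)*(a*l + 1)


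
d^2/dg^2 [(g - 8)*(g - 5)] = 2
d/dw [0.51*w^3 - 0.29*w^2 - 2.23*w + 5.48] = 1.53*w^2 - 0.58*w - 2.23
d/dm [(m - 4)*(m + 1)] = 2*m - 3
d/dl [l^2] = 2*l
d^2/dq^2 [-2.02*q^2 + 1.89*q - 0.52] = -4.04000000000000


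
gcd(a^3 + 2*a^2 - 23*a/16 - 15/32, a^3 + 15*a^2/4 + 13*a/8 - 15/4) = a^2 + 7*a/4 - 15/8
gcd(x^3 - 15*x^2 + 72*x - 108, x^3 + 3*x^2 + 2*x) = 1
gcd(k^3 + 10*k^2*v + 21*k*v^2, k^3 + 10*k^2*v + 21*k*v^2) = k^3 + 10*k^2*v + 21*k*v^2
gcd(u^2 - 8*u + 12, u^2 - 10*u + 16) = u - 2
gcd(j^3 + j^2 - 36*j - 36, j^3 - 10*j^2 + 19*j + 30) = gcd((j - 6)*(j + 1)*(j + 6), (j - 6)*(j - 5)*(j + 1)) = j^2 - 5*j - 6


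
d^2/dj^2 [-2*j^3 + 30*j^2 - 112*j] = 60 - 12*j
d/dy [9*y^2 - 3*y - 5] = 18*y - 3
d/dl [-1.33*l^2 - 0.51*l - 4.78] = -2.66*l - 0.51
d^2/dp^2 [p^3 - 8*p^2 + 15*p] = 6*p - 16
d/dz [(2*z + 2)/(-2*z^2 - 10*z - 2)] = (-z^2 - 5*z + (z + 1)*(2*z + 5) - 1)/(z^2 + 5*z + 1)^2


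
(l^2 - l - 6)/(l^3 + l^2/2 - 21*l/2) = 2*(l + 2)/(l*(2*l + 7))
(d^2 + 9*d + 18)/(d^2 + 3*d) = (d + 6)/d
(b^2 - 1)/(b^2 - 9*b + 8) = (b + 1)/(b - 8)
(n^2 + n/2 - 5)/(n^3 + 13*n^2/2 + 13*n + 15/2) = (n - 2)/(n^2 + 4*n + 3)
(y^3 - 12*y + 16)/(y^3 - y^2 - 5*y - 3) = (-y^3 + 12*y - 16)/(-y^3 + y^2 + 5*y + 3)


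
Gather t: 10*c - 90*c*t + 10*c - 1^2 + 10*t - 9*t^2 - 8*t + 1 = 20*c - 9*t^2 + t*(2 - 90*c)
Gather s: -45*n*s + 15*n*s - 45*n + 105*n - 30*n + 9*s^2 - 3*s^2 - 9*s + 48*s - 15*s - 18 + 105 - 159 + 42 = 30*n + 6*s^2 + s*(24 - 30*n) - 30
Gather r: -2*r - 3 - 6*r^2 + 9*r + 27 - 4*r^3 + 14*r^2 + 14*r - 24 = -4*r^3 + 8*r^2 + 21*r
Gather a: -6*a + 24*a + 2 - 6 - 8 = 18*a - 12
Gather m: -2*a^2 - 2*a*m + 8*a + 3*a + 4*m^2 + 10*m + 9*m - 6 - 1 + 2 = -2*a^2 + 11*a + 4*m^2 + m*(19 - 2*a) - 5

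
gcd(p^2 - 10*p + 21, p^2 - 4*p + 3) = p - 3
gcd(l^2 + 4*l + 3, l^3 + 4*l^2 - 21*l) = 1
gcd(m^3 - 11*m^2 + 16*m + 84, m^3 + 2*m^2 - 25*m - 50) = m + 2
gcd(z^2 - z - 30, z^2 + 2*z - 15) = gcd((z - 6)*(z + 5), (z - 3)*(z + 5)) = z + 5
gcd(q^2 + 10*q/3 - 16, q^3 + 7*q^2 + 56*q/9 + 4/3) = q + 6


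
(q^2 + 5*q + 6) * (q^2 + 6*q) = q^4 + 11*q^3 + 36*q^2 + 36*q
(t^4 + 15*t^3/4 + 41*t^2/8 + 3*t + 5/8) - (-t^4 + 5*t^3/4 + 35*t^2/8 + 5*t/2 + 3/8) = 2*t^4 + 5*t^3/2 + 3*t^2/4 + t/2 + 1/4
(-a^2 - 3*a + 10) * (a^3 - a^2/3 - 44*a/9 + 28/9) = -a^5 - 8*a^4/3 + 143*a^3/9 + 74*a^2/9 - 524*a/9 + 280/9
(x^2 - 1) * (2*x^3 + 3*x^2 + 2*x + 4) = 2*x^5 + 3*x^4 + x^2 - 2*x - 4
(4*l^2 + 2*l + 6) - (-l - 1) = 4*l^2 + 3*l + 7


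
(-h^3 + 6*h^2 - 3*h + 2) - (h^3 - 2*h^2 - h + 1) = -2*h^3 + 8*h^2 - 2*h + 1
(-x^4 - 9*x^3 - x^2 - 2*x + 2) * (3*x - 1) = -3*x^5 - 26*x^4 + 6*x^3 - 5*x^2 + 8*x - 2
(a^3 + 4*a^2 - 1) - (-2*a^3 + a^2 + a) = 3*a^3 + 3*a^2 - a - 1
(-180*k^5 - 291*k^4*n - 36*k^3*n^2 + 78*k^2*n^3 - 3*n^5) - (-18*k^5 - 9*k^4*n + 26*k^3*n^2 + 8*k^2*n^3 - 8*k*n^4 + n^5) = -162*k^5 - 282*k^4*n - 62*k^3*n^2 + 70*k^2*n^3 + 8*k*n^4 - 4*n^5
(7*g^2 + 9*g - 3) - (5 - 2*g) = 7*g^2 + 11*g - 8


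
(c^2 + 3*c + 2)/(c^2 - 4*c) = (c^2 + 3*c + 2)/(c*(c - 4))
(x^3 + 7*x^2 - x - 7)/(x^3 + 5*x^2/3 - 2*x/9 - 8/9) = 9*(x^2 + 6*x - 7)/(9*x^2 + 6*x - 8)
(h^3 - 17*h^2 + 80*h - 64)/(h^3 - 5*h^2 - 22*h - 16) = (h^2 - 9*h + 8)/(h^2 + 3*h + 2)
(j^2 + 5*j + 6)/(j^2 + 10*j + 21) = (j + 2)/(j + 7)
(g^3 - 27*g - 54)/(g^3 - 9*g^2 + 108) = (g + 3)/(g - 6)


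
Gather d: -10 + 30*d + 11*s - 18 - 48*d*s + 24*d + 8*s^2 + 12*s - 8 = d*(54 - 48*s) + 8*s^2 + 23*s - 36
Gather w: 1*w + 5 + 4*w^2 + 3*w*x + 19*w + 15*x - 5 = 4*w^2 + w*(3*x + 20) + 15*x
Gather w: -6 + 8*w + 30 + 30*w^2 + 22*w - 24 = 30*w^2 + 30*w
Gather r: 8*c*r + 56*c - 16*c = 8*c*r + 40*c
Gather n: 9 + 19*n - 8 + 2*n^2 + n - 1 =2*n^2 + 20*n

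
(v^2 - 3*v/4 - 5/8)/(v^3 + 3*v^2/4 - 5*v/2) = (v + 1/2)/(v*(v + 2))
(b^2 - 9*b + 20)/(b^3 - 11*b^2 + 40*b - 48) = (b - 5)/(b^2 - 7*b + 12)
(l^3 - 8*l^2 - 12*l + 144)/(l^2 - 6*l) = l - 2 - 24/l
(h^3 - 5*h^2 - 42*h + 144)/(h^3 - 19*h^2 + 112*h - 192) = (h + 6)/(h - 8)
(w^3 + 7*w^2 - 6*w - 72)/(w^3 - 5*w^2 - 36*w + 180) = (w^2 + w - 12)/(w^2 - 11*w + 30)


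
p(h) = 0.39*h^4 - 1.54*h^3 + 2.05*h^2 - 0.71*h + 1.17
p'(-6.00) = -528.59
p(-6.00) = 917.31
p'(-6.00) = -528.59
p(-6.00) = 917.31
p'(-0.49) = -4.01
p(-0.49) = 2.21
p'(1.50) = 0.31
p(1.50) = 1.49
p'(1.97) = 1.36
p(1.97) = 1.83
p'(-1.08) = -12.49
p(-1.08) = 6.80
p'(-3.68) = -156.11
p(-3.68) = 179.82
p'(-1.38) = -19.27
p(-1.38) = 11.52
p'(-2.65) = -73.05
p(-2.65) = 65.34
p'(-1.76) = -30.74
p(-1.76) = 20.91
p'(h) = 1.56*h^3 - 4.62*h^2 + 4.1*h - 0.71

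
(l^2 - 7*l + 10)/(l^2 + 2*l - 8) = (l - 5)/(l + 4)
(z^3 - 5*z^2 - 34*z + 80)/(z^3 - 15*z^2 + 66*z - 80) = (z + 5)/(z - 5)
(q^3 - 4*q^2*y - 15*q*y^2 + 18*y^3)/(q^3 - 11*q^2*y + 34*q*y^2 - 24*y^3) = (-q - 3*y)/(-q + 4*y)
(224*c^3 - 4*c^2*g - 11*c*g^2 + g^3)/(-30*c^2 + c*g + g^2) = (224*c^3 - 4*c^2*g - 11*c*g^2 + g^3)/(-30*c^2 + c*g + g^2)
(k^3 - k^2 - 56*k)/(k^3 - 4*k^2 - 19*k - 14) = k*(-k^2 + k + 56)/(-k^3 + 4*k^2 + 19*k + 14)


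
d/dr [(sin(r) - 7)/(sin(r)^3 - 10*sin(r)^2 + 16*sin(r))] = (-2*sin(r)^3 + 31*sin(r)^2 - 140*sin(r) + 112)*cos(r)/((sin(r) - 8)^2*(sin(r) - 2)^2*sin(r)^2)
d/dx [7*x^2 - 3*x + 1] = 14*x - 3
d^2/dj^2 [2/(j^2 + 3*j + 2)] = 4*(-j^2 - 3*j + (2*j + 3)^2 - 2)/(j^2 + 3*j + 2)^3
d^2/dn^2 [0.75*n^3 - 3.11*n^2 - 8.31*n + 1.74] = 4.5*n - 6.22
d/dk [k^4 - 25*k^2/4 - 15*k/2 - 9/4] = 4*k^3 - 25*k/2 - 15/2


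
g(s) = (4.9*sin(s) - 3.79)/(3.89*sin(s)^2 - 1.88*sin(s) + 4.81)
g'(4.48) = 0.07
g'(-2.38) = 0.15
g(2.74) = -0.40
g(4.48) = -0.83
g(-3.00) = -0.87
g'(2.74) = -1.06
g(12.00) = -0.93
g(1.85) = 0.14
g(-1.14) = -0.85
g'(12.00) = -0.09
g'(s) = (-7.78*sin(s)*cos(s) + 1.88*cos(s))*(4.9*sin(s) - 3.79)/(3.89*sin(s)^2 - 1.88*sin(s) + 4.81)^2 + 4.9*cos(s)/(3.89*sin(s)^2 - 1.88*sin(s) + 4.81)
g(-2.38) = -0.90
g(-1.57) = -0.82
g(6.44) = -0.66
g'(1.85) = -0.17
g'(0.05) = 0.80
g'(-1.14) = -0.12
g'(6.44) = 0.96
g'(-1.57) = -0.00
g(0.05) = -0.75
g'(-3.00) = -0.44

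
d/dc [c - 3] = 1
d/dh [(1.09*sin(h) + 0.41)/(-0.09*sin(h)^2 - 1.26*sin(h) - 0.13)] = (0.0981*sin(h)^2 + 0.0738000000000001*sin(h) + 0.3749)*cos(h)/(0.0081*sin(h)^4 + 0.2268*sin(h)^3 + 1.611*sin(h)^2 + 0.3276*sin(h) + 0.0169)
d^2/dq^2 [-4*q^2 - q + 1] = -8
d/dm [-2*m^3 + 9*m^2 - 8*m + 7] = -6*m^2 + 18*m - 8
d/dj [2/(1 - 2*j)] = 4/(2*j - 1)^2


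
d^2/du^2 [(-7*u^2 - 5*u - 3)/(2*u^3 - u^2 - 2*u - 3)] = 2*(-28*u^6 - 60*u^5 - 126*u^4 - 257*u^3 - 90*u^2 - 27*u - 36)/(8*u^9 - 12*u^8 - 18*u^7 - 13*u^6 + 54*u^5 + 51*u^4 + 10*u^3 - 63*u^2 - 54*u - 27)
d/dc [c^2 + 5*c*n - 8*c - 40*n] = 2*c + 5*n - 8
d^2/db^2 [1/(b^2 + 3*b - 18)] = 2*(-b^2 - 3*b + (2*b + 3)^2 + 18)/(b^2 + 3*b - 18)^3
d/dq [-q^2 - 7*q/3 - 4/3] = -2*q - 7/3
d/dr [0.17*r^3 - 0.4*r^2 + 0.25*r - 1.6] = 0.51*r^2 - 0.8*r + 0.25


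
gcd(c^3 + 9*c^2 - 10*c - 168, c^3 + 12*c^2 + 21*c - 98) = c + 7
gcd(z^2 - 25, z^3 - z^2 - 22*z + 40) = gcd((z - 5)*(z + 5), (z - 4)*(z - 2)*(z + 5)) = z + 5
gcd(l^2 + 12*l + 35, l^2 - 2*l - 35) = l + 5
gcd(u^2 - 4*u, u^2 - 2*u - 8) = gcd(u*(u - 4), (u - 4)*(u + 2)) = u - 4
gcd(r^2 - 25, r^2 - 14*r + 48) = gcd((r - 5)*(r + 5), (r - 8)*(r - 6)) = 1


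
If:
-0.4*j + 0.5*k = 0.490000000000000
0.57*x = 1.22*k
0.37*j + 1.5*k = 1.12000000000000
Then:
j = -0.22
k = 0.80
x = 1.72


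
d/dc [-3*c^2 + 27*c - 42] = 27 - 6*c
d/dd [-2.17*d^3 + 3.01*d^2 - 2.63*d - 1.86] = -6.51*d^2 + 6.02*d - 2.63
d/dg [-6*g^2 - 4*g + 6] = -12*g - 4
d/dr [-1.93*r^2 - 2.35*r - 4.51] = -3.86*r - 2.35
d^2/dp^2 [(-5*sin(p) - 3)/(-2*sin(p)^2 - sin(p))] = (-20*sin(p)^2 - 38*sin(p) + 22 + 69/sin(p) + 36/sin(p)^2 + 6/sin(p)^3)/(2*sin(p) + 1)^3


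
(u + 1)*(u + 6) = u^2 + 7*u + 6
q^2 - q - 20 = (q - 5)*(q + 4)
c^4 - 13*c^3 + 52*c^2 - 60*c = c*(c - 6)*(c - 5)*(c - 2)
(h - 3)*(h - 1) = h^2 - 4*h + 3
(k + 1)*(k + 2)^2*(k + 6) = k^4 + 11*k^3 + 38*k^2 + 52*k + 24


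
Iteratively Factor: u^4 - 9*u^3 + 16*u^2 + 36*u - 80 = (u + 2)*(u^3 - 11*u^2 + 38*u - 40) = (u - 5)*(u + 2)*(u^2 - 6*u + 8) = (u - 5)*(u - 4)*(u + 2)*(u - 2)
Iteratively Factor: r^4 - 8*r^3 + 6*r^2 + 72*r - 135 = (r - 5)*(r^3 - 3*r^2 - 9*r + 27) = (r - 5)*(r + 3)*(r^2 - 6*r + 9) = (r - 5)*(r - 3)*(r + 3)*(r - 3)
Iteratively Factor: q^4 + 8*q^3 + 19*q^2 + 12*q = (q + 3)*(q^3 + 5*q^2 + 4*q) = (q + 1)*(q + 3)*(q^2 + 4*q) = q*(q + 1)*(q + 3)*(q + 4)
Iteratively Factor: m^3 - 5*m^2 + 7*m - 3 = (m - 3)*(m^2 - 2*m + 1) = (m - 3)*(m - 1)*(m - 1)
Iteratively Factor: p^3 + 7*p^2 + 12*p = (p + 4)*(p^2 + 3*p) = p*(p + 4)*(p + 3)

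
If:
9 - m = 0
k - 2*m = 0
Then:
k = 18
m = 9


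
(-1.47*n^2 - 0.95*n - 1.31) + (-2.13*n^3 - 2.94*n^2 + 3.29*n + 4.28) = -2.13*n^3 - 4.41*n^2 + 2.34*n + 2.97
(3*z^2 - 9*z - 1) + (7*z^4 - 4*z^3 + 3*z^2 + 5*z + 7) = 7*z^4 - 4*z^3 + 6*z^2 - 4*z + 6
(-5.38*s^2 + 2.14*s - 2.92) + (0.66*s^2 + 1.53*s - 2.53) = -4.72*s^2 + 3.67*s - 5.45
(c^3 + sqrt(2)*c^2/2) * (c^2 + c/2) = c^5 + c^4/2 + sqrt(2)*c^4/2 + sqrt(2)*c^3/4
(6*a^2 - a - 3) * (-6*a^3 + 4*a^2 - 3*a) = -36*a^5 + 30*a^4 - 4*a^3 - 9*a^2 + 9*a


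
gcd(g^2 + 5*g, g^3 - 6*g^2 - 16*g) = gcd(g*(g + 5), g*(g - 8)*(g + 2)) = g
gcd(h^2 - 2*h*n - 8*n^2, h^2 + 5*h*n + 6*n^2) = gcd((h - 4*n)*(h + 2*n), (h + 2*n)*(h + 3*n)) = h + 2*n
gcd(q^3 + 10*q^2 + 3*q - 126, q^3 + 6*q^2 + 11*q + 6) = 1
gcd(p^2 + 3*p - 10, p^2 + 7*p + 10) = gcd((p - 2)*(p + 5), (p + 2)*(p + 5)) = p + 5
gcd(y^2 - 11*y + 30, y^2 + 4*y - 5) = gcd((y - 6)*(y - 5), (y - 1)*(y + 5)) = 1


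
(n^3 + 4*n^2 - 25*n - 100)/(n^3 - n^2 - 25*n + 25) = (n + 4)/(n - 1)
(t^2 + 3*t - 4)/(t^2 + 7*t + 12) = (t - 1)/(t + 3)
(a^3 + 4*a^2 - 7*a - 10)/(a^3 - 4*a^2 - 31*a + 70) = (a + 1)/(a - 7)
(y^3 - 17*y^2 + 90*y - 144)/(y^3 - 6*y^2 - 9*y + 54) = (y - 8)/(y + 3)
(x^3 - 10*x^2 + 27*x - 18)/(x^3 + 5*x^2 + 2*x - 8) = (x^2 - 9*x + 18)/(x^2 + 6*x + 8)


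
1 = 1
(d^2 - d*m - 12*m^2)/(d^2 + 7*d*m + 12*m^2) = (d - 4*m)/(d + 4*m)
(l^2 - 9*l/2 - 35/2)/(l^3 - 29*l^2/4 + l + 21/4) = 2*(2*l + 5)/(4*l^2 - l - 3)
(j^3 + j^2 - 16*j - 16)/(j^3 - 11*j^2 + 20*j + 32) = (j + 4)/(j - 8)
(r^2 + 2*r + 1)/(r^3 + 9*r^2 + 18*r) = (r^2 + 2*r + 1)/(r*(r^2 + 9*r + 18))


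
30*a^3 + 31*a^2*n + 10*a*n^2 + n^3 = (2*a + n)*(3*a + n)*(5*a + n)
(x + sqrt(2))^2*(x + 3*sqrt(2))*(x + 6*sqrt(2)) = x^4 + 11*sqrt(2)*x^3 + 74*x^2 + 90*sqrt(2)*x + 72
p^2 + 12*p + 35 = (p + 5)*(p + 7)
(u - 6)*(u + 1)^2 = u^3 - 4*u^2 - 11*u - 6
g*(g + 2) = g^2 + 2*g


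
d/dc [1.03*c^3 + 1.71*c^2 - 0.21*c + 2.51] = 3.09*c^2 + 3.42*c - 0.21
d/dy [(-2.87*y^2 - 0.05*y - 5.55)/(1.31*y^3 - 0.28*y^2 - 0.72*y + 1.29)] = (3.7597*y^4 + 0.131*y^3 + 23.8639*y^2 - 10.5126*y - 4.0605)/(1.7161*y^6 - 0.7336*y^5 - 1.808*y^4 + 3.783*y^3 - 0.204*y^2 - 1.8576*y + 1.6641)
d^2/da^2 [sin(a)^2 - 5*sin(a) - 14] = 5*sin(a) + 2*cos(2*a)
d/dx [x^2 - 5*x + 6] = 2*x - 5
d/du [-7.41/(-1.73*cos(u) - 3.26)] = 12.8193*sin(u)/(1.73*cos(u) + 3.26)^2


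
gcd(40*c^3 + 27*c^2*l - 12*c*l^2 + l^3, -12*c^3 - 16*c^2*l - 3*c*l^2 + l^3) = c + l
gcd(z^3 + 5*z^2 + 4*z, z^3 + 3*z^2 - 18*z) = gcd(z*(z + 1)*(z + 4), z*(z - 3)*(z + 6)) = z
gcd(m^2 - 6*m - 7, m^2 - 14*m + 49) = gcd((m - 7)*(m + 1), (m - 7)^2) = m - 7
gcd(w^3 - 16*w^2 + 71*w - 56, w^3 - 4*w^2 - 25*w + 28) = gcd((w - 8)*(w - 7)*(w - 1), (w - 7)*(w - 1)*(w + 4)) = w^2 - 8*w + 7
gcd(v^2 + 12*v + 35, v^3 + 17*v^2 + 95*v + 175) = v^2 + 12*v + 35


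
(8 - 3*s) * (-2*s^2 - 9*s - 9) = 6*s^3 + 11*s^2 - 45*s - 72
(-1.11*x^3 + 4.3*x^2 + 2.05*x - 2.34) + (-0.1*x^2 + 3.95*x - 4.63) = -1.11*x^3 + 4.2*x^2 + 6.0*x - 6.97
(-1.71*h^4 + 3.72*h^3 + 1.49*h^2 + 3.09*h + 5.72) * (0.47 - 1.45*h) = 2.4795*h^5 - 6.1977*h^4 - 0.4121*h^3 - 3.7802*h^2 - 6.8417*h + 2.6884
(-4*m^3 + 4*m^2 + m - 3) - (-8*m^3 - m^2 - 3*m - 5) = 4*m^3 + 5*m^2 + 4*m + 2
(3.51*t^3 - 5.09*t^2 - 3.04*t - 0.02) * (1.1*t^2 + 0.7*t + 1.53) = 3.861*t^5 - 3.142*t^4 - 1.5367*t^3 - 9.9377*t^2 - 4.6652*t - 0.0306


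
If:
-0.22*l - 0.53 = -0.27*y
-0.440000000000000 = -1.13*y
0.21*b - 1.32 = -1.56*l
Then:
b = 20.63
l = -1.93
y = 0.39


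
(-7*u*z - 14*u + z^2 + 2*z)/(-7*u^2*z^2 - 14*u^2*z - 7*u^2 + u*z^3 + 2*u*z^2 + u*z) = (z + 2)/(u*(z^2 + 2*z + 1))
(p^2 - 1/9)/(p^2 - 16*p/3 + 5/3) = (p + 1/3)/(p - 5)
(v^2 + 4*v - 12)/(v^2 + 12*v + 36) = (v - 2)/(v + 6)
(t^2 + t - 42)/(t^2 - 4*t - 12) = (t + 7)/(t + 2)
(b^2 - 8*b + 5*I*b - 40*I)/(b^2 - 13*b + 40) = (b + 5*I)/(b - 5)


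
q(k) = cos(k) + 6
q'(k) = -sin(k)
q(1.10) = 6.45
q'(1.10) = -0.89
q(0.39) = 6.92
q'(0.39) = -0.38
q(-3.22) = 5.00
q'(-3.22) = -0.08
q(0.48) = 6.89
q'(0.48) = -0.46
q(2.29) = 5.34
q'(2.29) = -0.75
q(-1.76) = 5.81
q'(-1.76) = 0.98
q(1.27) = 6.30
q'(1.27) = -0.96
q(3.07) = 5.00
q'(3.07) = -0.07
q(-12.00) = 6.84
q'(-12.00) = -0.54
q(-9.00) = 5.09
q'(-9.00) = 0.41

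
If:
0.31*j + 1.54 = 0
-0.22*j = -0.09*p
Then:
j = -4.97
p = -12.14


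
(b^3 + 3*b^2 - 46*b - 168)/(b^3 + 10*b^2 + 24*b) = (b - 7)/b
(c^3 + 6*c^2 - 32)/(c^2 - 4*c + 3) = (c^3 + 6*c^2 - 32)/(c^2 - 4*c + 3)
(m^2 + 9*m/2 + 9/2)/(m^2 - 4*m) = (2*m^2 + 9*m + 9)/(2*m*(m - 4))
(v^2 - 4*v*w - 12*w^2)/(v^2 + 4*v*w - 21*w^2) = (v^2 - 4*v*w - 12*w^2)/(v^2 + 4*v*w - 21*w^2)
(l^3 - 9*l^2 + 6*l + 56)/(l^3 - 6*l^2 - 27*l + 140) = (l + 2)/(l + 5)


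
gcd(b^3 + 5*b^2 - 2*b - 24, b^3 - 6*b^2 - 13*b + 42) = b^2 + b - 6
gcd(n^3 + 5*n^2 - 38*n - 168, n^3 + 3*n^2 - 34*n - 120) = n^2 - 2*n - 24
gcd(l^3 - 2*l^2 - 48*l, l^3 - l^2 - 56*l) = l^2 - 8*l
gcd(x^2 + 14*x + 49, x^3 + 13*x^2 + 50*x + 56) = x + 7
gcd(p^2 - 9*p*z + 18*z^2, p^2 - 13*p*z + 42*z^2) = -p + 6*z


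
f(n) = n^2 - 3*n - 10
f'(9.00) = 15.00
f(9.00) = 44.00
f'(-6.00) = -15.00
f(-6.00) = 44.00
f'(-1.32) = -5.64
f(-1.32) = -4.30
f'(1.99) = 0.98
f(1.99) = -12.01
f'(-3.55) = -10.10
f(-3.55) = 13.25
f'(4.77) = 6.54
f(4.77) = -1.56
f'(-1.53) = -6.06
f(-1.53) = -3.07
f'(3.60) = 4.20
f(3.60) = -7.84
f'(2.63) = 2.26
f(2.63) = -10.97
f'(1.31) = -0.38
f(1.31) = -12.21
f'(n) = 2*n - 3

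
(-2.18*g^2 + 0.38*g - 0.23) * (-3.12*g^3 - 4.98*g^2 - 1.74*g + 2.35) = 6.8016*g^5 + 9.6708*g^4 + 2.6184*g^3 - 4.6388*g^2 + 1.2932*g - 0.5405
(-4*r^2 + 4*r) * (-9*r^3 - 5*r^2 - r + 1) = 36*r^5 - 16*r^4 - 16*r^3 - 8*r^2 + 4*r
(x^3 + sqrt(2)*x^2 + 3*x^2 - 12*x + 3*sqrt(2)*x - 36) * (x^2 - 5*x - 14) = x^5 - 2*x^4 + sqrt(2)*x^4 - 41*x^3 - 2*sqrt(2)*x^3 - 29*sqrt(2)*x^2 - 18*x^2 - 42*sqrt(2)*x + 348*x + 504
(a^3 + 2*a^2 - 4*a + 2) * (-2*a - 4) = -2*a^4 - 8*a^3 + 12*a - 8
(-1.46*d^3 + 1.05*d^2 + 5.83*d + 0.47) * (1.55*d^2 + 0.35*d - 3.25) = -2.263*d^5 + 1.1165*d^4 + 14.149*d^3 - 0.6435*d^2 - 18.783*d - 1.5275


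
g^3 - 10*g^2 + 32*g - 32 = (g - 4)^2*(g - 2)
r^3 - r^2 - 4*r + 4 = (r - 2)*(r - 1)*(r + 2)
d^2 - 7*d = d*(d - 7)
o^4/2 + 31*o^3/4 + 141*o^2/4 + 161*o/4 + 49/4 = (o/2 + 1/2)*(o + 1/2)*(o + 7)^2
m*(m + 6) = m^2 + 6*m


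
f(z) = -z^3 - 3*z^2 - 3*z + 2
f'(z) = -3*z^2 - 6*z - 3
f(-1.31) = 3.03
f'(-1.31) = -0.29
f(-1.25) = 3.02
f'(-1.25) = -0.19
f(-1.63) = 3.25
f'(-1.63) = -1.19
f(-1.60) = 3.22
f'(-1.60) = -1.08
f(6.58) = -432.52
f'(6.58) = -172.37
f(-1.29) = 3.02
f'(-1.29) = -0.25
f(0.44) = 0.01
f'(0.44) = -6.22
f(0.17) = 1.40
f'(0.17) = -4.11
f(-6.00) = 128.00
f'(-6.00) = -75.00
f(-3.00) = 11.00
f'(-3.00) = -12.00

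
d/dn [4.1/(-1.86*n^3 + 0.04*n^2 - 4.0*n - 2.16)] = (22.878*n^2 - 0.328*n + 16.4)/(1.86*n^3 - 0.04*n^2 + 4.0*n + 2.16)^2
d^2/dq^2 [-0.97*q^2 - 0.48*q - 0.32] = -1.94000000000000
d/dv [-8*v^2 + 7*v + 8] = 7 - 16*v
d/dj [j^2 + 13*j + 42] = 2*j + 13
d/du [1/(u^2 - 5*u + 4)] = (5 - 2*u)/(u^2 - 5*u + 4)^2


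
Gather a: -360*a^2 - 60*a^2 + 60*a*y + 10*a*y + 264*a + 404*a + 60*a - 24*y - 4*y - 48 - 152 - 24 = -420*a^2 + a*(70*y + 728) - 28*y - 224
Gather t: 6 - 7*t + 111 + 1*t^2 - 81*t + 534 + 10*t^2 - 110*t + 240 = 11*t^2 - 198*t + 891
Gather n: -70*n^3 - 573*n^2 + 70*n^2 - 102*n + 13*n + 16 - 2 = -70*n^3 - 503*n^2 - 89*n + 14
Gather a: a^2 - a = a^2 - a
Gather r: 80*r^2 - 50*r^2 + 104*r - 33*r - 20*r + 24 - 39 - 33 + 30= 30*r^2 + 51*r - 18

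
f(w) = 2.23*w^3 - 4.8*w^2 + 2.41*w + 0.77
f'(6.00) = 185.65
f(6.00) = 324.11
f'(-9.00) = 630.70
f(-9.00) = -2035.39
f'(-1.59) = 34.59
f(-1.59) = -24.16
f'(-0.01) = 2.51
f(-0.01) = 0.75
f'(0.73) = -1.03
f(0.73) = 0.84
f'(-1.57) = 33.97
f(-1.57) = -23.48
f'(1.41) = 2.17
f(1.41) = 0.88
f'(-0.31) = 6.03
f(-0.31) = -0.50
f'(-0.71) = 12.60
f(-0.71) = -4.16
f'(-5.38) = 247.70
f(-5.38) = -498.39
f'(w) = 6.69*w^2 - 9.6*w + 2.41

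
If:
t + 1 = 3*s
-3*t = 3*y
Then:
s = 1/3 - y/3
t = -y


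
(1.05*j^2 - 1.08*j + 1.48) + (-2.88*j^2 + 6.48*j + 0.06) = -1.83*j^2 + 5.4*j + 1.54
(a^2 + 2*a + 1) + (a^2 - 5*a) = 2*a^2 - 3*a + 1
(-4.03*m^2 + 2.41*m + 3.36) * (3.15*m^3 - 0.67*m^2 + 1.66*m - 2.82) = -12.6945*m^5 + 10.2916*m^4 + 2.2795*m^3 + 13.114*m^2 - 1.2186*m - 9.4752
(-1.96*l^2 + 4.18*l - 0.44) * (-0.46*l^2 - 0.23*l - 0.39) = 0.9016*l^4 - 1.472*l^3 + 0.00540000000000004*l^2 - 1.529*l + 0.1716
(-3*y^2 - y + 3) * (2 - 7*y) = 21*y^3 + y^2 - 23*y + 6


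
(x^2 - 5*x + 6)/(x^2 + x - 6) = (x - 3)/(x + 3)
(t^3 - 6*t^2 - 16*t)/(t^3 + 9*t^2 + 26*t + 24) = t*(t - 8)/(t^2 + 7*t + 12)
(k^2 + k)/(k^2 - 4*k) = (k + 1)/(k - 4)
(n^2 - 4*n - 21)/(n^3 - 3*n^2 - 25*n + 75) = (n^2 - 4*n - 21)/(n^3 - 3*n^2 - 25*n + 75)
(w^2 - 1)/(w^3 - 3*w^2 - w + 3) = 1/(w - 3)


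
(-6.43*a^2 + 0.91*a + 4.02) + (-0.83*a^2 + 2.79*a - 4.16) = -7.26*a^2 + 3.7*a - 0.140000000000001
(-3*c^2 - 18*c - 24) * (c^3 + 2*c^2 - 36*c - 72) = -3*c^5 - 24*c^4 + 48*c^3 + 816*c^2 + 2160*c + 1728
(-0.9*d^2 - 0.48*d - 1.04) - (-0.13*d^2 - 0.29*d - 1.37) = -0.77*d^2 - 0.19*d + 0.33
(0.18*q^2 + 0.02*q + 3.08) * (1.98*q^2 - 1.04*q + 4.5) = 0.3564*q^4 - 0.1476*q^3 + 6.8876*q^2 - 3.1132*q + 13.86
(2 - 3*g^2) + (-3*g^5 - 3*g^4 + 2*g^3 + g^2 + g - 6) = -3*g^5 - 3*g^4 + 2*g^3 - 2*g^2 + g - 4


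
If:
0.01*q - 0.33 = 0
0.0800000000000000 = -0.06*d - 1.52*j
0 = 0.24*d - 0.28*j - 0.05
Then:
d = 0.14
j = -0.06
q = 33.00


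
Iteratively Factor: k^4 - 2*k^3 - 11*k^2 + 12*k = (k - 4)*(k^3 + 2*k^2 - 3*k) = (k - 4)*(k - 1)*(k^2 + 3*k) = k*(k - 4)*(k - 1)*(k + 3)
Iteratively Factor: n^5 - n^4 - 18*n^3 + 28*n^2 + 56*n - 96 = (n - 3)*(n^4 + 2*n^3 - 12*n^2 - 8*n + 32) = (n - 3)*(n + 4)*(n^3 - 2*n^2 - 4*n + 8) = (n - 3)*(n - 2)*(n + 4)*(n^2 - 4) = (n - 3)*(n - 2)^2*(n + 4)*(n + 2)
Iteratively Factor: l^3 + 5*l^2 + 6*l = (l)*(l^2 + 5*l + 6) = l*(l + 3)*(l + 2)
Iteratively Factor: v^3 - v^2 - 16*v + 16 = (v + 4)*(v^2 - 5*v + 4) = (v - 1)*(v + 4)*(v - 4)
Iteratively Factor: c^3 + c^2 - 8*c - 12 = (c + 2)*(c^2 - c - 6) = (c - 3)*(c + 2)*(c + 2)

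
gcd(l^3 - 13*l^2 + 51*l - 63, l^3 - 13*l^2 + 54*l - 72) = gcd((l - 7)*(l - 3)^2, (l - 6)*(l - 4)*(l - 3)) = l - 3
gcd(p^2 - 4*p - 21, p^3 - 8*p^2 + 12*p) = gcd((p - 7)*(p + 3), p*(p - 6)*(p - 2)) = 1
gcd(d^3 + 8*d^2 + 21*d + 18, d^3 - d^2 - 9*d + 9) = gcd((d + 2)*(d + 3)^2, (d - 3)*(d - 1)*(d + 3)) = d + 3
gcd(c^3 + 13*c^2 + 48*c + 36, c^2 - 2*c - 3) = c + 1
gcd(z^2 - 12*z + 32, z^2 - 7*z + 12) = z - 4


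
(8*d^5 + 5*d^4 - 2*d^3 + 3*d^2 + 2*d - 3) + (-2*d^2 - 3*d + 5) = 8*d^5 + 5*d^4 - 2*d^3 + d^2 - d + 2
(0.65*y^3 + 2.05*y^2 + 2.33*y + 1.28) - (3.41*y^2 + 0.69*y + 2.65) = 0.65*y^3 - 1.36*y^2 + 1.64*y - 1.37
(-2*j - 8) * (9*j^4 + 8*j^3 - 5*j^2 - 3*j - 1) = -18*j^5 - 88*j^4 - 54*j^3 + 46*j^2 + 26*j + 8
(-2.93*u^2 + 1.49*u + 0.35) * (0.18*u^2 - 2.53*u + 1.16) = -0.5274*u^4 + 7.6811*u^3 - 7.1055*u^2 + 0.8429*u + 0.406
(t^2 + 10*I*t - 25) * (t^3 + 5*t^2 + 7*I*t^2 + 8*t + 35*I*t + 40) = t^5 + 5*t^4 + 17*I*t^4 - 87*t^3 + 85*I*t^3 - 435*t^2 - 95*I*t^2 - 200*t - 475*I*t - 1000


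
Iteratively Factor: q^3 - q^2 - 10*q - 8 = (q - 4)*(q^2 + 3*q + 2) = (q - 4)*(q + 2)*(q + 1)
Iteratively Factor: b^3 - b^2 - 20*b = (b - 5)*(b^2 + 4*b) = b*(b - 5)*(b + 4)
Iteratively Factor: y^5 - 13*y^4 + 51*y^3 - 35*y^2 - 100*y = (y)*(y^4 - 13*y^3 + 51*y^2 - 35*y - 100) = y*(y - 5)*(y^3 - 8*y^2 + 11*y + 20) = y*(y - 5)*(y - 4)*(y^2 - 4*y - 5) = y*(y - 5)^2*(y - 4)*(y + 1)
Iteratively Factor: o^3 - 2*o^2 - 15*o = (o - 5)*(o^2 + 3*o) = (o - 5)*(o + 3)*(o)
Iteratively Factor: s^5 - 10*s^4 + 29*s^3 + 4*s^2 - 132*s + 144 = (s + 2)*(s^4 - 12*s^3 + 53*s^2 - 102*s + 72) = (s - 2)*(s + 2)*(s^3 - 10*s^2 + 33*s - 36) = (s - 4)*(s - 2)*(s + 2)*(s^2 - 6*s + 9) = (s - 4)*(s - 3)*(s - 2)*(s + 2)*(s - 3)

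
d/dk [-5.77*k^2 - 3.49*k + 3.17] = -11.54*k - 3.49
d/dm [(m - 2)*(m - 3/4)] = 2*m - 11/4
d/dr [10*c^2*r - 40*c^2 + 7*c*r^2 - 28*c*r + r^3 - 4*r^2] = 10*c^2 + 14*c*r - 28*c + 3*r^2 - 8*r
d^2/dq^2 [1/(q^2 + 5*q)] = 2*(-q*(q + 5) + (2*q + 5)^2)/(q^3*(q + 5)^3)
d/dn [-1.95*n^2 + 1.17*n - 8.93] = 1.17 - 3.9*n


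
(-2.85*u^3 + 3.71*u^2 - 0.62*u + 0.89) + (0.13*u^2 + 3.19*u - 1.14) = -2.85*u^3 + 3.84*u^2 + 2.57*u - 0.25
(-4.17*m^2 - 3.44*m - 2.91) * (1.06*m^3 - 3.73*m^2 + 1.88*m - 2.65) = -4.4202*m^5 + 11.9077*m^4 + 1.907*m^3 + 15.4376*m^2 + 3.6452*m + 7.7115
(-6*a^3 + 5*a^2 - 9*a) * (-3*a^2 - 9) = 18*a^5 - 15*a^4 + 81*a^3 - 45*a^2 + 81*a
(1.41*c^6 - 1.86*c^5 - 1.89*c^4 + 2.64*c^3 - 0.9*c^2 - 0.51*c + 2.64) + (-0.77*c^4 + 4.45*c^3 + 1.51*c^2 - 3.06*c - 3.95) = 1.41*c^6 - 1.86*c^5 - 2.66*c^4 + 7.09*c^3 + 0.61*c^2 - 3.57*c - 1.31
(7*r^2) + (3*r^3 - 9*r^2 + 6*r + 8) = 3*r^3 - 2*r^2 + 6*r + 8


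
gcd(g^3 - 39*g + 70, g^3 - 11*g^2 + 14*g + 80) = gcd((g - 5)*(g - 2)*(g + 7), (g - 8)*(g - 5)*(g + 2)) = g - 5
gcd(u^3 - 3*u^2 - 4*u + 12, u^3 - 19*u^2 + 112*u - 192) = u - 3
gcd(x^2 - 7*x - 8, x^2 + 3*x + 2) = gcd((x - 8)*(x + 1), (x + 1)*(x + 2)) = x + 1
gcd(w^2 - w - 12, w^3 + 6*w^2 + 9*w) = w + 3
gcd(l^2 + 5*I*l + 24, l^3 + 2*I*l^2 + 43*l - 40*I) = l + 8*I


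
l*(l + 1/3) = l^2 + l/3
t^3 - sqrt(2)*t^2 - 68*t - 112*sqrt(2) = (t - 7*sqrt(2))*(t + 2*sqrt(2))*(t + 4*sqrt(2))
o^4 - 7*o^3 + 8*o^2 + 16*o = o*(o - 4)^2*(o + 1)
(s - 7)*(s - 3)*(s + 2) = s^3 - 8*s^2 + s + 42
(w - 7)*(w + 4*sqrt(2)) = w^2 - 7*w + 4*sqrt(2)*w - 28*sqrt(2)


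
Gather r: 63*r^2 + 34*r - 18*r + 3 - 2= 63*r^2 + 16*r + 1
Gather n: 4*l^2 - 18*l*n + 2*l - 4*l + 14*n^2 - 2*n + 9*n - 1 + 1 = 4*l^2 - 2*l + 14*n^2 + n*(7 - 18*l)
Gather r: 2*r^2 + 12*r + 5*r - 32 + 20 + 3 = 2*r^2 + 17*r - 9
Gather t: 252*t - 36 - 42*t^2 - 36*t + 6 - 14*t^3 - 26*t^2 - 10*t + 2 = -14*t^3 - 68*t^2 + 206*t - 28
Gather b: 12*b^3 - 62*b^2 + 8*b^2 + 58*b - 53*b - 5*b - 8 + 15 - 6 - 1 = 12*b^3 - 54*b^2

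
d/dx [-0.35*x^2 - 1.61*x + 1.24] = -0.7*x - 1.61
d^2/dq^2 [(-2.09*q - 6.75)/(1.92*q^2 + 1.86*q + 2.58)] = (-(2.09*q + 6.75)*(3.84*q + 1.86)*(7.68*q + 3.72) + (24.0768*q + 33.6948)*(1.92*q^2 + 1.86*q + 2.58))/(1.92*q^2 + 1.86*q + 2.58)^3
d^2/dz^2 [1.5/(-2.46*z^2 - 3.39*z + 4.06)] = (18.1548*z^2 + 25.0182*z - 1.5*(4.92*z + 3.39)*(9.84*z + 6.78) - 29.9628)/(2.46*z^2 + 3.39*z - 4.06)^3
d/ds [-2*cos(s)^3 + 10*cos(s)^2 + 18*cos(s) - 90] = 2*(3*cos(s)^2 - 10*cos(s) - 9)*sin(s)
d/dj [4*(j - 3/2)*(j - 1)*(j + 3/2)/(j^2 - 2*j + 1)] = (4*j^2 - 8*j + 9)/(j^2 - 2*j + 1)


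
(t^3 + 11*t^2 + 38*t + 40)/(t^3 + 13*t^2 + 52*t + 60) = (t + 4)/(t + 6)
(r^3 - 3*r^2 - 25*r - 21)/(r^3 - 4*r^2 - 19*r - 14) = (r + 3)/(r + 2)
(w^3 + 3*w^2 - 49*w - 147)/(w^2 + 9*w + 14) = (w^2 - 4*w - 21)/(w + 2)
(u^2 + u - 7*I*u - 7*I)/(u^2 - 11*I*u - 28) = (u + 1)/(u - 4*I)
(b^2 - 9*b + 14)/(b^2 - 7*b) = (b - 2)/b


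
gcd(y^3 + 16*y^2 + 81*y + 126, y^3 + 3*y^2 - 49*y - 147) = y^2 + 10*y + 21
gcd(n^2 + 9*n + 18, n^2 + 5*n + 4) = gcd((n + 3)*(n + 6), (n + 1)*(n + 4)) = 1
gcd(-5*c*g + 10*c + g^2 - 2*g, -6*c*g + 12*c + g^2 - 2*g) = g - 2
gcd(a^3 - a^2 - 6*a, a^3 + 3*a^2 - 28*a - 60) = a + 2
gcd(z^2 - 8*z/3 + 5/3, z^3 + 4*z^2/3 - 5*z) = z - 5/3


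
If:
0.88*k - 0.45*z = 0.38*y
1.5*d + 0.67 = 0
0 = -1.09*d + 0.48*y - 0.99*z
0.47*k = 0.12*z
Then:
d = -0.45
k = 0.10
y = -0.23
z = 0.38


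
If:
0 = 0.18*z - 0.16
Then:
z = 0.89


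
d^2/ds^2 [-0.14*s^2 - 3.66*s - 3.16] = -0.280000000000000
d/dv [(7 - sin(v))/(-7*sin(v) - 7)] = 8*cos(v)/(7*(sin(v) + 1)^2)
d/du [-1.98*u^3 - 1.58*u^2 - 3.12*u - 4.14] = -5.94*u^2 - 3.16*u - 3.12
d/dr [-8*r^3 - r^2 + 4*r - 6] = -24*r^2 - 2*r + 4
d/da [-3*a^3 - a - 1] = -9*a^2 - 1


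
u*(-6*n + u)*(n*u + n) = -6*n^2*u^2 - 6*n^2*u + n*u^3 + n*u^2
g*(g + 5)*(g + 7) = g^3 + 12*g^2 + 35*g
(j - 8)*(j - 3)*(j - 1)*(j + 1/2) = j^4 - 23*j^3/2 + 29*j^2 - 13*j/2 - 12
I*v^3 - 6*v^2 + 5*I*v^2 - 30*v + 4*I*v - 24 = (v + 4)*(v + 6*I)*(I*v + I)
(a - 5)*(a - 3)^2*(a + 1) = a^4 - 10*a^3 + 28*a^2 - 6*a - 45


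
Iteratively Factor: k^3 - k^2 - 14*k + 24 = (k - 3)*(k^2 + 2*k - 8) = (k - 3)*(k - 2)*(k + 4)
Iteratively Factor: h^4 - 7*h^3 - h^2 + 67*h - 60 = (h - 5)*(h^3 - 2*h^2 - 11*h + 12) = (h - 5)*(h - 1)*(h^2 - h - 12) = (h - 5)*(h - 1)*(h + 3)*(h - 4)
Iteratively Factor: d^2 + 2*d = (d + 2)*(d)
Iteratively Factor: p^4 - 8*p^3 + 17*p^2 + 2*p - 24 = (p - 4)*(p^3 - 4*p^2 + p + 6) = (p - 4)*(p + 1)*(p^2 - 5*p + 6) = (p - 4)*(p - 3)*(p + 1)*(p - 2)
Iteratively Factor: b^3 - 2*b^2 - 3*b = (b)*(b^2 - 2*b - 3) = b*(b + 1)*(b - 3)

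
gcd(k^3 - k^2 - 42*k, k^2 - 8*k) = k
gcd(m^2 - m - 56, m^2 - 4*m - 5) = 1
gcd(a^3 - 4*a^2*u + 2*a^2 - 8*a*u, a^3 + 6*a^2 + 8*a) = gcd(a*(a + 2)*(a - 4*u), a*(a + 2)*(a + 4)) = a^2 + 2*a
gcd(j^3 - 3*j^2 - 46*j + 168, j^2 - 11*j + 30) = j - 6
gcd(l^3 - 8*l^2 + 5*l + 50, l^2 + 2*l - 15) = 1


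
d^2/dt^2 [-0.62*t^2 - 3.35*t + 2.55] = -1.24000000000000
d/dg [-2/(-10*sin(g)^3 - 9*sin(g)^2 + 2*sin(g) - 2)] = 4*(-15*sin(g)^2 - 9*sin(g) + 1)*cos(g)/(10*sin(g)^3 + 9*sin(g)^2 - 2*sin(g) + 2)^2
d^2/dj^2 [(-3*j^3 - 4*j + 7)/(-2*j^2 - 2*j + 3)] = 46*(2*j^3 - 6*j^2 + 3*j - 2)/(8*j^6 + 24*j^5 - 12*j^4 - 64*j^3 + 18*j^2 + 54*j - 27)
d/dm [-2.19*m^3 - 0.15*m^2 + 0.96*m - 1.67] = -6.57*m^2 - 0.3*m + 0.96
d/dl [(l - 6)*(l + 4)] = 2*l - 2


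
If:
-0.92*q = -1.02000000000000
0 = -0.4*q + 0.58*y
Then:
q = 1.11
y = 0.76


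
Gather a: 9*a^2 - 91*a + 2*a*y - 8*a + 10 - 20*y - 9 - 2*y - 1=9*a^2 + a*(2*y - 99) - 22*y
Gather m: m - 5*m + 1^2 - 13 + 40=28 - 4*m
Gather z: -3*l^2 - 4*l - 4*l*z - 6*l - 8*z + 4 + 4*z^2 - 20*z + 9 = -3*l^2 - 10*l + 4*z^2 + z*(-4*l - 28) + 13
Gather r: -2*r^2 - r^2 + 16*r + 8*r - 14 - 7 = -3*r^2 + 24*r - 21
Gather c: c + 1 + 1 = c + 2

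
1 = 1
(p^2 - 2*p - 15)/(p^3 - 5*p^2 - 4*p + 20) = (p + 3)/(p^2 - 4)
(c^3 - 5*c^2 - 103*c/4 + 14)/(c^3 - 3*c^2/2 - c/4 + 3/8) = 2*(2*c^2 - 9*c - 56)/(4*c^2 - 4*c - 3)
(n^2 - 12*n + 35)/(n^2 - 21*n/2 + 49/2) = 2*(n - 5)/(2*n - 7)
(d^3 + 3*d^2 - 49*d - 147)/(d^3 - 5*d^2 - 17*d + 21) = (d + 7)/(d - 1)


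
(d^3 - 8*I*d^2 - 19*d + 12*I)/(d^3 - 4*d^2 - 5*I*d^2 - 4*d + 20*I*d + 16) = (d - 3*I)/(d - 4)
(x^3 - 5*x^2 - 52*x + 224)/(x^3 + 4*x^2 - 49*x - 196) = (x^2 - 12*x + 32)/(x^2 - 3*x - 28)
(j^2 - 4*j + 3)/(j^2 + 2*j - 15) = (j - 1)/(j + 5)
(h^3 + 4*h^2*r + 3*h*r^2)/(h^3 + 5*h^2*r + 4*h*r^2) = (h + 3*r)/(h + 4*r)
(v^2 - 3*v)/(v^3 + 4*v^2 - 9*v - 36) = v/(v^2 + 7*v + 12)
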